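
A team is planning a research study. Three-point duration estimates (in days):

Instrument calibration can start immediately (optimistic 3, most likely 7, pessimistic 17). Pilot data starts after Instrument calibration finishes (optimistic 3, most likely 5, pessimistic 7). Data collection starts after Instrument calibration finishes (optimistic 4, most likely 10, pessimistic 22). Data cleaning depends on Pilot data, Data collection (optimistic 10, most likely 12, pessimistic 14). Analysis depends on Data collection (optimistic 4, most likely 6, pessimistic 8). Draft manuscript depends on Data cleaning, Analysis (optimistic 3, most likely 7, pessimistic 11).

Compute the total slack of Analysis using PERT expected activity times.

6 days

te_Instrument calibration = (3 + 4·7 + 17)/6 = 48/6 = 8
te_Pilot data = (3 + 4·5 + 7)/6 = 30/6 = 5
te_Data collection = (4 + 4·10 + 22)/6 = 66/6 = 11
te_Data cleaning = (10 + 4·12 + 14)/6 = 72/6 = 12
te_Analysis = (4 + 4·6 + 8)/6 = 36/6 = 6
te_Draft manuscript = (3 + 4·7 + 11)/6 = 42/6 = 7

Forward pass:
ES_Instrument calibration = 0; EF_Instrument calibration = 8
ES_Pilot data = 8; EF_Pilot data = 8+5 = 13
ES_Data collection = 8; EF_Data collection = 8+11 = 19
ES_Data cleaning = max(EF_Pilot data=13, EF_Data collection=19) = 19; EF_Data cleaning = 19+12 = 31
ES_Analysis = 19; EF_Analysis = 19+6 = 25
ES_Draft manuscript = max(EF_Data cleaning=31, EF_Analysis=25) = 31; EF_Draft manuscript = 31+7 = 38
Expected project duration μ = 38 days. Critical path: Instrument calibration → Data collection → Data cleaning → Draft manuscript.

Backward pass:
LF_Draft manuscript = 38; LS_Draft manuscript = 38−7 = 31
LF_Analysis = LS_Draft manuscript = 31; LS_Analysis = 31−6 = 25
LF_Data cleaning = LS_Draft manuscript = 31; LS_Data cleaning = 31−12 = 19
LF_Data collection = min(LS_Data cleaning=19, LS_Analysis=25) = 19; LS_Data collection = 19−11 = 8
LF_Pilot data = LS_Data cleaning = 19; LS_Pilot data = 19−5 = 14
LF_Instrument calibration = min(LS_Pilot data=14, LS_Data collection=8) = 8; LS_Instrument calibration = 8−8 = 0
Slack_Analysis = LS_Analysis − ES_Analysis = 25 − 19 = 6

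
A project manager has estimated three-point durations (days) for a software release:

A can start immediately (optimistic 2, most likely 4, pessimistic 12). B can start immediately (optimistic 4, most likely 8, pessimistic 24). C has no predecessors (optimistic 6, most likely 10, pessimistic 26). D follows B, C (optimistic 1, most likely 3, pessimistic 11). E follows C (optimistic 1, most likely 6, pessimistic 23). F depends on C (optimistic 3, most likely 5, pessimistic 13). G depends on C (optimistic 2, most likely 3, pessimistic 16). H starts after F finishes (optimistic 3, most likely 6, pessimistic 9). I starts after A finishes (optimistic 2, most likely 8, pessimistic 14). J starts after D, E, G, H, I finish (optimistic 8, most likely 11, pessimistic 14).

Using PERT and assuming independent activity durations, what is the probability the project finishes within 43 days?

0.978

te_A = (2 + 4·4 + 12)/6 = 30/6 = 5; σ²_A = ((12−2)/6)² = 2.778
te_B = (4 + 4·8 + 24)/6 = 60/6 = 10; σ²_B = ((24−4)/6)² = 11.111
te_C = (6 + 4·10 + 26)/6 = 72/6 = 12; σ²_C = ((26−6)/6)² = 11.111
te_D = (1 + 4·3 + 11)/6 = 24/6 = 4; σ²_D = ((11−1)/6)² = 2.778
te_E = (1 + 4·6 + 23)/6 = 48/6 = 8; σ²_E = ((23−1)/6)² = 13.444
te_F = (3 + 4·5 + 13)/6 = 36/6 = 6; σ²_F = ((13−3)/6)² = 2.778
te_G = (2 + 4·3 + 16)/6 = 30/6 = 5; σ²_G = ((16−2)/6)² = 5.444
te_H = (3 + 4·6 + 9)/6 = 36/6 = 6; σ²_H = ((9−3)/6)² = 1.000
te_I = (2 + 4·8 + 14)/6 = 48/6 = 8; σ²_I = ((14−2)/6)² = 4.000
te_J = (8 + 4·11 + 14)/6 = 66/6 = 11; σ²_J = ((14−8)/6)² = 1.000

Forward pass:
ES_A = 0; EF_A = 5
ES_B = 0; EF_B = 10
ES_C = 0; EF_C = 12
ES_D = max(EF_B=10, EF_C=12) = 12; EF_D = 12+4 = 16
ES_E = 12; EF_E = 12+8 = 20
ES_F = 12; EF_F = 12+6 = 18
ES_G = 12; EF_G = 12+5 = 17
ES_H = 18; EF_H = 18+6 = 24
ES_I = 5; EF_I = 5+8 = 13
ES_J = max(EF_D=16, EF_E=20, EF_G=17, EF_H=24, EF_I=13) = 24; EF_J = 24+11 = 35
Expected project duration μ = 35 days. Critical path: C → F → H → J.

Variance along critical path = 11.111 + 2.778 + 1.000 + 1.000 = 15.889; σ = √15.889 = 3.986 days.
Z = (43 − 35) / 3.986 = 2.007
P(T ≤ 43) = Φ(2.007) ≈ 0.978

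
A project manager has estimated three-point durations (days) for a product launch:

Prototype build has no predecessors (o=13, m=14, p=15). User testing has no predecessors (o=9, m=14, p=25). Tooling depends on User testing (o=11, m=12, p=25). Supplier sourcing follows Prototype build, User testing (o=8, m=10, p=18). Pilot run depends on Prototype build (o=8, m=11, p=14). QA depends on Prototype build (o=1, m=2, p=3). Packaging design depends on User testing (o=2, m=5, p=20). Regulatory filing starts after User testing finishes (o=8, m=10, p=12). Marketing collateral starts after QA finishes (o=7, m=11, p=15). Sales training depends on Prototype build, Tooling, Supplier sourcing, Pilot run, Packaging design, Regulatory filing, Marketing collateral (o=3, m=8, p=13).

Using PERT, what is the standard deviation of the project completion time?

te_Prototype build = (13 + 4·14 + 15)/6 = 84/6 = 14; σ²_Prototype build = ((15−13)/6)² = 0.111
te_User testing = (9 + 4·14 + 25)/6 = 90/6 = 15; σ²_User testing = ((25−9)/6)² = 7.111
te_Tooling = (11 + 4·12 + 25)/6 = 84/6 = 14; σ²_Tooling = ((25−11)/6)² = 5.444
te_Supplier sourcing = (8 + 4·10 + 18)/6 = 66/6 = 11; σ²_Supplier sourcing = ((18−8)/6)² = 2.778
te_Pilot run = (8 + 4·11 + 14)/6 = 66/6 = 11; σ²_Pilot run = ((14−8)/6)² = 1.000
te_QA = (1 + 4·2 + 3)/6 = 12/6 = 2; σ²_QA = ((3−1)/6)² = 0.111
te_Packaging design = (2 + 4·5 + 20)/6 = 42/6 = 7; σ²_Packaging design = ((20−2)/6)² = 9.000
te_Regulatory filing = (8 + 4·10 + 12)/6 = 60/6 = 10; σ²_Regulatory filing = ((12−8)/6)² = 0.444
te_Marketing collateral = (7 + 4·11 + 15)/6 = 66/6 = 11; σ²_Marketing collateral = ((15−7)/6)² = 1.778
te_Sales training = (3 + 4·8 + 13)/6 = 48/6 = 8; σ²_Sales training = ((13−3)/6)² = 2.778

Forward pass:
ES_Prototype build = 0; EF_Prototype build = 14
ES_User testing = 0; EF_User testing = 15
ES_Tooling = 15; EF_Tooling = 15+14 = 29
ES_Supplier sourcing = max(EF_Prototype build=14, EF_User testing=15) = 15; EF_Supplier sourcing = 15+11 = 26
ES_Pilot run = 14; EF_Pilot run = 14+11 = 25
ES_QA = 14; EF_QA = 14+2 = 16
ES_Packaging design = 15; EF_Packaging design = 15+7 = 22
ES_Regulatory filing = 15; EF_Regulatory filing = 15+10 = 25
ES_Marketing collateral = 16; EF_Marketing collateral = 16+11 = 27
ES_Sales training = max(EF_Prototype build=14, EF_Tooling=29, EF_Supplier sourcing=26, EF_Pilot run=25, EF_Packaging design=22, EF_Regulatory filing=25, EF_Marketing collateral=27) = 29; EF_Sales training = 29+8 = 37
Expected project duration μ = 37 days. Critical path: User testing → Tooling → Sales training.

Variance along critical path = 7.111 + 5.444 + 2.778 = 15.333
σ = √15.333 = 3.916 days

3.92 days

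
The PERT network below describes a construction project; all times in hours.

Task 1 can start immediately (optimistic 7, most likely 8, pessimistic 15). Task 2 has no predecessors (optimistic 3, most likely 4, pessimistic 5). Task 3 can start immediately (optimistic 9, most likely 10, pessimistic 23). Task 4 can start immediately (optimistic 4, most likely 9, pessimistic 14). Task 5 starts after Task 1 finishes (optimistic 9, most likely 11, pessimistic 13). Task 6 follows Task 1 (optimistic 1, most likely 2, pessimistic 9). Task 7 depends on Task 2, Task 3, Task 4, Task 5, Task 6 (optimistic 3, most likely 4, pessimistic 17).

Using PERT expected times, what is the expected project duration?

26 hours

te_Task 1 = (7 + 4·8 + 15)/6 = 54/6 = 9
te_Task 2 = (3 + 4·4 + 5)/6 = 24/6 = 4
te_Task 3 = (9 + 4·10 + 23)/6 = 72/6 = 12
te_Task 4 = (4 + 4·9 + 14)/6 = 54/6 = 9
te_Task 5 = (9 + 4·11 + 13)/6 = 66/6 = 11
te_Task 6 = (1 + 4·2 + 9)/6 = 18/6 = 3
te_Task 7 = (3 + 4·4 + 17)/6 = 36/6 = 6

Forward pass:
ES_Task 1 = 0; EF_Task 1 = 9
ES_Task 2 = 0; EF_Task 2 = 4
ES_Task 3 = 0; EF_Task 3 = 12
ES_Task 4 = 0; EF_Task 4 = 9
ES_Task 5 = 9; EF_Task 5 = 9+11 = 20
ES_Task 6 = 9; EF_Task 6 = 9+3 = 12
ES_Task 7 = max(EF_Task 2=4, EF_Task 3=12, EF_Task 4=9, EF_Task 5=20, EF_Task 6=12) = 20; EF_Task 7 = 20+6 = 26
Expected project duration μ = 26 hours. Critical path: Task 1 → Task 5 → Task 7.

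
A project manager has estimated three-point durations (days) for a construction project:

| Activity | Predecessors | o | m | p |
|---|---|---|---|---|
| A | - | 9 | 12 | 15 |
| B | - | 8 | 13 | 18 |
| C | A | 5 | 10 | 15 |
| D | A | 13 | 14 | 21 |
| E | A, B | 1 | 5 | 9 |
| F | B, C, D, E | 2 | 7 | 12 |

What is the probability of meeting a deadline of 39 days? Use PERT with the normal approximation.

te_A = (9 + 4·12 + 15)/6 = 72/6 = 12; σ²_A = ((15−9)/6)² = 1.000
te_B = (8 + 4·13 + 18)/6 = 78/6 = 13; σ²_B = ((18−8)/6)² = 2.778
te_C = (5 + 4·10 + 15)/6 = 60/6 = 10; σ²_C = ((15−5)/6)² = 2.778
te_D = (13 + 4·14 + 21)/6 = 90/6 = 15; σ²_D = ((21−13)/6)² = 1.778
te_E = (1 + 4·5 + 9)/6 = 30/6 = 5; σ²_E = ((9−1)/6)² = 1.778
te_F = (2 + 4·7 + 12)/6 = 42/6 = 7; σ²_F = ((12−2)/6)² = 2.778

Forward pass:
ES_A = 0; EF_A = 12
ES_B = 0; EF_B = 13
ES_C = 12; EF_C = 12+10 = 22
ES_D = 12; EF_D = 12+15 = 27
ES_E = max(EF_A=12, EF_B=13) = 13; EF_E = 13+5 = 18
ES_F = max(EF_B=13, EF_C=22, EF_D=27, EF_E=18) = 27; EF_F = 27+7 = 34
Expected project duration μ = 34 days. Critical path: A → D → F.

Variance along critical path = 1.000 + 1.778 + 2.778 = 5.556; σ = √5.556 = 2.357 days.
Z = (39 − 34) / 2.357 = 2.121
P(T ≤ 39) = Φ(2.121) ≈ 0.983

0.983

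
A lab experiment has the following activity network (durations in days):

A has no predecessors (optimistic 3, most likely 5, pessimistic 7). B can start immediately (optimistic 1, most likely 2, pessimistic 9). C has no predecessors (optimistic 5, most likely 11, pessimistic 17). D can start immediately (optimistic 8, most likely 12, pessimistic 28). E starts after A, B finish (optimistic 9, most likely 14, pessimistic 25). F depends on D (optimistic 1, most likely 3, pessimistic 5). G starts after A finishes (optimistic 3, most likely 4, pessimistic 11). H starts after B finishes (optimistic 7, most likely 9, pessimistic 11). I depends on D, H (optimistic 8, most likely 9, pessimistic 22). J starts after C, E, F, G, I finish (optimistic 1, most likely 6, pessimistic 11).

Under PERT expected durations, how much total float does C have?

te_A = (3 + 4·5 + 7)/6 = 30/6 = 5
te_B = (1 + 4·2 + 9)/6 = 18/6 = 3
te_C = (5 + 4·11 + 17)/6 = 66/6 = 11
te_D = (8 + 4·12 + 28)/6 = 84/6 = 14
te_E = (9 + 4·14 + 25)/6 = 90/6 = 15
te_F = (1 + 4·3 + 5)/6 = 18/6 = 3
te_G = (3 + 4·4 + 11)/6 = 30/6 = 5
te_H = (7 + 4·9 + 11)/6 = 54/6 = 9
te_I = (8 + 4·9 + 22)/6 = 66/6 = 11
te_J = (1 + 4·6 + 11)/6 = 36/6 = 6

Forward pass:
ES_A = 0; EF_A = 5
ES_B = 0; EF_B = 3
ES_C = 0; EF_C = 11
ES_D = 0; EF_D = 14
ES_E = max(EF_A=5, EF_B=3) = 5; EF_E = 5+15 = 20
ES_F = 14; EF_F = 14+3 = 17
ES_G = 5; EF_G = 5+5 = 10
ES_H = 3; EF_H = 3+9 = 12
ES_I = max(EF_D=14, EF_H=12) = 14; EF_I = 14+11 = 25
ES_J = max(EF_C=11, EF_E=20, EF_F=17, EF_G=10, EF_I=25) = 25; EF_J = 25+6 = 31
Expected project duration μ = 31 days. Critical path: D → I → J.

Backward pass:
LF_J = 31; LS_J = 31−6 = 25
LF_I = LS_J = 25; LS_I = 25−11 = 14
LF_H = LS_I = 14; LS_H = 14−9 = 5
LF_G = LS_J = 25; LS_G = 25−5 = 20
LF_F = LS_J = 25; LS_F = 25−3 = 22
LF_E = LS_J = 25; LS_E = 25−15 = 10
LF_D = min(LS_F=22, LS_I=14) = 14; LS_D = 14−14 = 0
LF_C = LS_J = 25; LS_C = 25−11 = 14
LF_B = min(LS_E=10, LS_H=5) = 5; LS_B = 5−3 = 2
LF_A = min(LS_E=10, LS_G=20) = 10; LS_A = 10−5 = 5
Slack_C = LS_C − ES_C = 14 − 0 = 14

14 days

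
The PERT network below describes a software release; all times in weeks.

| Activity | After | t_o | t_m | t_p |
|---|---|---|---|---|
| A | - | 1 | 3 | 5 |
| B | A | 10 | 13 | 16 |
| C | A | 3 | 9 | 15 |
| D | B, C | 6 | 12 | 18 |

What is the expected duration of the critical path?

te_A = (1 + 4·3 + 5)/6 = 18/6 = 3
te_B = (10 + 4·13 + 16)/6 = 78/6 = 13
te_C = (3 + 4·9 + 15)/6 = 54/6 = 9
te_D = (6 + 4·12 + 18)/6 = 72/6 = 12

Forward pass:
ES_A = 0; EF_A = 3
ES_B = 3; EF_B = 3+13 = 16
ES_C = 3; EF_C = 3+9 = 12
ES_D = max(EF_B=16, EF_C=12) = 16; EF_D = 16+12 = 28
Expected project duration μ = 28 weeks. Critical path: A → B → D.

28 weeks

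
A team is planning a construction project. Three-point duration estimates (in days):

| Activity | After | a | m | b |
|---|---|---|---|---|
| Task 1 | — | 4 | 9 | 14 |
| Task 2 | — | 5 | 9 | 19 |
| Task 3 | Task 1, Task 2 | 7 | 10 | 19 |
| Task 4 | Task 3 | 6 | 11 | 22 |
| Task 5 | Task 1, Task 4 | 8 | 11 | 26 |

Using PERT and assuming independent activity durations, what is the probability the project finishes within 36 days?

te_Task 1 = (4 + 4·9 + 14)/6 = 54/6 = 9; σ²_Task 1 = ((14−4)/6)² = 2.778
te_Task 2 = (5 + 4·9 + 19)/6 = 60/6 = 10; σ²_Task 2 = ((19−5)/6)² = 5.444
te_Task 3 = (7 + 4·10 + 19)/6 = 66/6 = 11; σ²_Task 3 = ((19−7)/6)² = 4.000
te_Task 4 = (6 + 4·11 + 22)/6 = 72/6 = 12; σ²_Task 4 = ((22−6)/6)² = 7.111
te_Task 5 = (8 + 4·11 + 26)/6 = 78/6 = 13; σ²_Task 5 = ((26−8)/6)² = 9.000

Forward pass:
ES_Task 1 = 0; EF_Task 1 = 9
ES_Task 2 = 0; EF_Task 2 = 10
ES_Task 3 = max(EF_Task 1=9, EF_Task 2=10) = 10; EF_Task 3 = 10+11 = 21
ES_Task 4 = 21; EF_Task 4 = 21+12 = 33
ES_Task 5 = max(EF_Task 1=9, EF_Task 4=33) = 33; EF_Task 5 = 33+13 = 46
Expected project duration μ = 46 days. Critical path: Task 2 → Task 3 → Task 4 → Task 5.

Variance along critical path = 5.444 + 4.000 + 7.111 + 9.000 = 25.556; σ = √25.556 = 5.055 days.
Z = (36 − 46) / 5.055 = -1.978
P(T ≤ 36) = Φ(-1.978) ≈ 0.024

0.024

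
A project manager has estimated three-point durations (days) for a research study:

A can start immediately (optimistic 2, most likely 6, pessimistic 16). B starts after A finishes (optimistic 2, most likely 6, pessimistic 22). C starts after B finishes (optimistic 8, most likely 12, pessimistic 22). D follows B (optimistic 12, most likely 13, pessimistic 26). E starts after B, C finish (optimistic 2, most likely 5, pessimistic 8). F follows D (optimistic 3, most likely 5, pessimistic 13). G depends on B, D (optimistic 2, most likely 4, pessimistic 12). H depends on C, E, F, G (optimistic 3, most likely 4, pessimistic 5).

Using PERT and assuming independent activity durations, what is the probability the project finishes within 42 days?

te_A = (2 + 4·6 + 16)/6 = 42/6 = 7; σ²_A = ((16−2)/6)² = 5.444
te_B = (2 + 4·6 + 22)/6 = 48/6 = 8; σ²_B = ((22−2)/6)² = 11.111
te_C = (8 + 4·12 + 22)/6 = 78/6 = 13; σ²_C = ((22−8)/6)² = 5.444
te_D = (12 + 4·13 + 26)/6 = 90/6 = 15; σ²_D = ((26−12)/6)² = 5.444
te_E = (2 + 4·5 + 8)/6 = 30/6 = 5; σ²_E = ((8−2)/6)² = 1.000
te_F = (3 + 4·5 + 13)/6 = 36/6 = 6; σ²_F = ((13−3)/6)² = 2.778
te_G = (2 + 4·4 + 12)/6 = 30/6 = 5; σ²_G = ((12−2)/6)² = 2.778
te_H = (3 + 4·4 + 5)/6 = 24/6 = 4; σ²_H = ((5−3)/6)² = 0.111

Forward pass:
ES_A = 0; EF_A = 7
ES_B = 7; EF_B = 7+8 = 15
ES_C = 15; EF_C = 15+13 = 28
ES_D = 15; EF_D = 15+15 = 30
ES_E = max(EF_B=15, EF_C=28) = 28; EF_E = 28+5 = 33
ES_F = 30; EF_F = 30+6 = 36
ES_G = max(EF_B=15, EF_D=30) = 30; EF_G = 30+5 = 35
ES_H = max(EF_C=28, EF_E=33, EF_F=36, EF_G=35) = 36; EF_H = 36+4 = 40
Expected project duration μ = 40 days. Critical path: A → B → D → F → H.

Variance along critical path = 5.444 + 11.111 + 5.444 + 2.778 + 0.111 = 24.889; σ = √24.889 = 4.989 days.
Z = (42 − 40) / 4.989 = 0.401
P(T ≤ 42) = Φ(0.401) ≈ 0.656

0.656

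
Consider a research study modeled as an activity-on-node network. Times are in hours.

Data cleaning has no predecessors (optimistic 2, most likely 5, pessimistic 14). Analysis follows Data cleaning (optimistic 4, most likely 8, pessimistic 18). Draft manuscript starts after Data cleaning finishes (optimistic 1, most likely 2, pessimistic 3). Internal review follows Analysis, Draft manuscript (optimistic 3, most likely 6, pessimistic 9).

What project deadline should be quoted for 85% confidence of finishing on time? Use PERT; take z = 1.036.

24.3 hours

te_Data cleaning = (2 + 4·5 + 14)/6 = 36/6 = 6; σ²_Data cleaning = ((14−2)/6)² = 4.000
te_Analysis = (4 + 4·8 + 18)/6 = 54/6 = 9; σ²_Analysis = ((18−4)/6)² = 5.444
te_Draft manuscript = (1 + 4·2 + 3)/6 = 12/6 = 2; σ²_Draft manuscript = ((3−1)/6)² = 0.111
te_Internal review = (3 + 4·6 + 9)/6 = 36/6 = 6; σ²_Internal review = ((9−3)/6)² = 1.000

Forward pass:
ES_Data cleaning = 0; EF_Data cleaning = 6
ES_Analysis = 6; EF_Analysis = 6+9 = 15
ES_Draft manuscript = 6; EF_Draft manuscript = 6+2 = 8
ES_Internal review = max(EF_Analysis=15, EF_Draft manuscript=8) = 15; EF_Internal review = 15+6 = 21
Expected project duration μ = 21 hours. Critical path: Data cleaning → Analysis → Internal review.

Variance along critical path = 4.000 + 5.444 + 1.000 = 10.444; σ = 3.232 hours.
D = μ + z·σ = 21 + 1.036·3.232 = 24.3 hours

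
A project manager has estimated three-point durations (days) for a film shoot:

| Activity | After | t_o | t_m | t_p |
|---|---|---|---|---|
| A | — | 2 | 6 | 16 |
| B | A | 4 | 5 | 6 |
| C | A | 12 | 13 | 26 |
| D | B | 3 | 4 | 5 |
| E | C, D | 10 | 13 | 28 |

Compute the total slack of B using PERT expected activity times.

te_A = (2 + 4·6 + 16)/6 = 42/6 = 7
te_B = (4 + 4·5 + 6)/6 = 30/6 = 5
te_C = (12 + 4·13 + 26)/6 = 90/6 = 15
te_D = (3 + 4·4 + 5)/6 = 24/6 = 4
te_E = (10 + 4·13 + 28)/6 = 90/6 = 15

Forward pass:
ES_A = 0; EF_A = 7
ES_B = 7; EF_B = 7+5 = 12
ES_C = 7; EF_C = 7+15 = 22
ES_D = 12; EF_D = 12+4 = 16
ES_E = max(EF_C=22, EF_D=16) = 22; EF_E = 22+15 = 37
Expected project duration μ = 37 days. Critical path: A → C → E.

Backward pass:
LF_E = 37; LS_E = 37−15 = 22
LF_D = LS_E = 22; LS_D = 22−4 = 18
LF_C = LS_E = 22; LS_C = 22−15 = 7
LF_B = LS_D = 18; LS_B = 18−5 = 13
LF_A = min(LS_B=13, LS_C=7) = 7; LS_A = 7−7 = 0
Slack_B = LS_B − ES_B = 13 − 7 = 6

6 days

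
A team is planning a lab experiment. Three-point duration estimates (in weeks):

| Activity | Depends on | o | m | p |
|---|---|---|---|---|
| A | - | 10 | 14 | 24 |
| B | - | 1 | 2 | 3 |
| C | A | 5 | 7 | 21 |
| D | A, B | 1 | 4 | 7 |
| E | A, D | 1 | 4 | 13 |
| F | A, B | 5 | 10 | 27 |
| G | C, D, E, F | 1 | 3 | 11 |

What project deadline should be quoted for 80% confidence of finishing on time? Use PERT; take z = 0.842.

te_A = (10 + 4·14 + 24)/6 = 90/6 = 15; σ²_A = ((24−10)/6)² = 5.444
te_B = (1 + 4·2 + 3)/6 = 12/6 = 2; σ²_B = ((3−1)/6)² = 0.111
te_C = (5 + 4·7 + 21)/6 = 54/6 = 9; σ²_C = ((21−5)/6)² = 7.111
te_D = (1 + 4·4 + 7)/6 = 24/6 = 4; σ²_D = ((7−1)/6)² = 1.000
te_E = (1 + 4·4 + 13)/6 = 30/6 = 5; σ²_E = ((13−1)/6)² = 4.000
te_F = (5 + 4·10 + 27)/6 = 72/6 = 12; σ²_F = ((27−5)/6)² = 13.444
te_G = (1 + 4·3 + 11)/6 = 24/6 = 4; σ²_G = ((11−1)/6)² = 2.778

Forward pass:
ES_A = 0; EF_A = 15
ES_B = 0; EF_B = 2
ES_C = 15; EF_C = 15+9 = 24
ES_D = max(EF_A=15, EF_B=2) = 15; EF_D = 15+4 = 19
ES_E = max(EF_A=15, EF_D=19) = 19; EF_E = 19+5 = 24
ES_F = max(EF_A=15, EF_B=2) = 15; EF_F = 15+12 = 27
ES_G = max(EF_C=24, EF_D=19, EF_E=24, EF_F=27) = 27; EF_G = 27+4 = 31
Expected project duration μ = 31 weeks. Critical path: A → F → G.

Variance along critical path = 5.444 + 13.444 + 2.778 = 21.667; σ = 4.655 weeks.
D = μ + z·σ = 31 + 0.842·4.655 = 34.9 weeks

34.9 weeks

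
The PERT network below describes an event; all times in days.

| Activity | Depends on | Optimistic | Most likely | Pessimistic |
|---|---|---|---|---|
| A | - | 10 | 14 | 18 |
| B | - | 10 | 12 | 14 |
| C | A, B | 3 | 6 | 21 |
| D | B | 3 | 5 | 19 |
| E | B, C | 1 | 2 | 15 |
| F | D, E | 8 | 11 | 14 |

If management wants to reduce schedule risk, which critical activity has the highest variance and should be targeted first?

C

te_A = (10 + 4·14 + 18)/6 = 84/6 = 14; σ²_A = ((18−10)/6)² = 1.778
te_B = (10 + 4·12 + 14)/6 = 72/6 = 12; σ²_B = ((14−10)/6)² = 0.444
te_C = (3 + 4·6 + 21)/6 = 48/6 = 8; σ²_C = ((21−3)/6)² = 9.000
te_D = (3 + 4·5 + 19)/6 = 42/6 = 7; σ²_D = ((19−3)/6)² = 7.111
te_E = (1 + 4·2 + 15)/6 = 24/6 = 4; σ²_E = ((15−1)/6)² = 5.444
te_F = (8 + 4·11 + 14)/6 = 66/6 = 11; σ²_F = ((14−8)/6)² = 1.000

Forward pass:
ES_A = 0; EF_A = 14
ES_B = 0; EF_B = 12
ES_C = max(EF_A=14, EF_B=12) = 14; EF_C = 14+8 = 22
ES_D = 12; EF_D = 12+7 = 19
ES_E = max(EF_B=12, EF_C=22) = 22; EF_E = 22+4 = 26
ES_F = max(EF_D=19, EF_E=26) = 26; EF_F = 26+11 = 37
Expected project duration μ = 37 days. Critical path: A → C → E → F.

Variances on critical path: σ²_A=1.778, σ²_C=9.000, σ²_E=5.444, σ²_F=1.000.
Largest is σ²_C = 9.000.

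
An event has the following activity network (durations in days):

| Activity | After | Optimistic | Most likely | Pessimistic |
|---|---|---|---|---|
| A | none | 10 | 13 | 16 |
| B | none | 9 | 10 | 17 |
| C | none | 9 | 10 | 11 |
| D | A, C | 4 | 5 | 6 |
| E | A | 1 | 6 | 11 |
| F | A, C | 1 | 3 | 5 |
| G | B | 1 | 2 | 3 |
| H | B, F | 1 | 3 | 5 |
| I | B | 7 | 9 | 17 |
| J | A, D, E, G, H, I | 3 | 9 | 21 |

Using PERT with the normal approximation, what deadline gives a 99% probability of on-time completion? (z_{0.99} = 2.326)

te_A = (10 + 4·13 + 16)/6 = 78/6 = 13; σ²_A = ((16−10)/6)² = 1.000
te_B = (9 + 4·10 + 17)/6 = 66/6 = 11; σ²_B = ((17−9)/6)² = 1.778
te_C = (9 + 4·10 + 11)/6 = 60/6 = 10; σ²_C = ((11−9)/6)² = 0.111
te_D = (4 + 4·5 + 6)/6 = 30/6 = 5; σ²_D = ((6−4)/6)² = 0.111
te_E = (1 + 4·6 + 11)/6 = 36/6 = 6; σ²_E = ((11−1)/6)² = 2.778
te_F = (1 + 4·3 + 5)/6 = 18/6 = 3; σ²_F = ((5−1)/6)² = 0.444
te_G = (1 + 4·2 + 3)/6 = 12/6 = 2; σ²_G = ((3−1)/6)² = 0.111
te_H = (1 + 4·3 + 5)/6 = 18/6 = 3; σ²_H = ((5−1)/6)² = 0.444
te_I = (7 + 4·9 + 17)/6 = 60/6 = 10; σ²_I = ((17−7)/6)² = 2.778
te_J = (3 + 4·9 + 21)/6 = 60/6 = 10; σ²_J = ((21−3)/6)² = 9.000

Forward pass:
ES_A = 0; EF_A = 13
ES_B = 0; EF_B = 11
ES_C = 0; EF_C = 10
ES_D = max(EF_A=13, EF_C=10) = 13; EF_D = 13+5 = 18
ES_E = 13; EF_E = 13+6 = 19
ES_F = max(EF_A=13, EF_C=10) = 13; EF_F = 13+3 = 16
ES_G = 11; EF_G = 11+2 = 13
ES_H = max(EF_B=11, EF_F=16) = 16; EF_H = 16+3 = 19
ES_I = 11; EF_I = 11+10 = 21
ES_J = max(EF_A=13, EF_D=18, EF_E=19, EF_G=13, EF_H=19, EF_I=21) = 21; EF_J = 21+10 = 31
Expected project duration μ = 31 days. Critical path: B → I → J.

Variance along critical path = 1.778 + 2.778 + 9.000 = 13.556; σ = 3.682 days.
D = μ + z·σ = 31 + 2.326·3.682 = 39.6 days

39.6 days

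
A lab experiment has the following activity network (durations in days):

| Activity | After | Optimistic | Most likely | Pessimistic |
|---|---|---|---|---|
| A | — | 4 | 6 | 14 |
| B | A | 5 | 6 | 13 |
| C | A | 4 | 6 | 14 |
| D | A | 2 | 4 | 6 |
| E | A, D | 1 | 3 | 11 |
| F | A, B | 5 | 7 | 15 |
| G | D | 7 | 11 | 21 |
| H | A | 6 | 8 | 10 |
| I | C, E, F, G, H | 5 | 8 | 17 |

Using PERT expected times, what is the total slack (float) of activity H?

te_A = (4 + 4·6 + 14)/6 = 42/6 = 7
te_B = (5 + 4·6 + 13)/6 = 42/6 = 7
te_C = (4 + 4·6 + 14)/6 = 42/6 = 7
te_D = (2 + 4·4 + 6)/6 = 24/6 = 4
te_E = (1 + 4·3 + 11)/6 = 24/6 = 4
te_F = (5 + 4·7 + 15)/6 = 48/6 = 8
te_G = (7 + 4·11 + 21)/6 = 72/6 = 12
te_H = (6 + 4·8 + 10)/6 = 48/6 = 8
te_I = (5 + 4·8 + 17)/6 = 54/6 = 9

Forward pass:
ES_A = 0; EF_A = 7
ES_B = 7; EF_B = 7+7 = 14
ES_C = 7; EF_C = 7+7 = 14
ES_D = 7; EF_D = 7+4 = 11
ES_E = max(EF_A=7, EF_D=11) = 11; EF_E = 11+4 = 15
ES_F = max(EF_A=7, EF_B=14) = 14; EF_F = 14+8 = 22
ES_G = 11; EF_G = 11+12 = 23
ES_H = 7; EF_H = 7+8 = 15
ES_I = max(EF_C=14, EF_E=15, EF_F=22, EF_G=23, EF_H=15) = 23; EF_I = 23+9 = 32
Expected project duration μ = 32 days. Critical path: A → D → G → I.

Backward pass:
LF_I = 32; LS_I = 32−9 = 23
LF_H = LS_I = 23; LS_H = 23−8 = 15
LF_G = LS_I = 23; LS_G = 23−12 = 11
LF_F = LS_I = 23; LS_F = 23−8 = 15
LF_E = LS_I = 23; LS_E = 23−4 = 19
LF_D = min(LS_E=19, LS_G=11) = 11; LS_D = 11−4 = 7
LF_C = LS_I = 23; LS_C = 23−7 = 16
LF_B = LS_F = 15; LS_B = 15−7 = 8
LF_A = min(LS_B=8, LS_C=16, LS_D=7, LS_E=19, LS_F=15, LS_H=15) = 7; LS_A = 7−7 = 0
Slack_H = LS_H − ES_H = 15 − 7 = 8

8 days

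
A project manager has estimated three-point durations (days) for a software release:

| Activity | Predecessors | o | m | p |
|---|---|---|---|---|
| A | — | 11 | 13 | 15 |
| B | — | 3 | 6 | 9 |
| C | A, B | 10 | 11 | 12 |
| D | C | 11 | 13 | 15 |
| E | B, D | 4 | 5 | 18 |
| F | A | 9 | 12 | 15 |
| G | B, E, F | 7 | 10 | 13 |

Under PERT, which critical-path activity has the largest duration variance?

te_A = (11 + 4·13 + 15)/6 = 78/6 = 13; σ²_A = ((15−11)/6)² = 0.444
te_B = (3 + 4·6 + 9)/6 = 36/6 = 6; σ²_B = ((9−3)/6)² = 1.000
te_C = (10 + 4·11 + 12)/6 = 66/6 = 11; σ²_C = ((12−10)/6)² = 0.111
te_D = (11 + 4·13 + 15)/6 = 78/6 = 13; σ²_D = ((15−11)/6)² = 0.444
te_E = (4 + 4·5 + 18)/6 = 42/6 = 7; σ²_E = ((18−4)/6)² = 5.444
te_F = (9 + 4·12 + 15)/6 = 72/6 = 12; σ²_F = ((15−9)/6)² = 1.000
te_G = (7 + 4·10 + 13)/6 = 60/6 = 10; σ²_G = ((13−7)/6)² = 1.000

Forward pass:
ES_A = 0; EF_A = 13
ES_B = 0; EF_B = 6
ES_C = max(EF_A=13, EF_B=6) = 13; EF_C = 13+11 = 24
ES_D = 24; EF_D = 24+13 = 37
ES_E = max(EF_B=6, EF_D=37) = 37; EF_E = 37+7 = 44
ES_F = 13; EF_F = 13+12 = 25
ES_G = max(EF_B=6, EF_E=44, EF_F=25) = 44; EF_G = 44+10 = 54
Expected project duration μ = 54 days. Critical path: A → C → D → E → G.

Variances on critical path: σ²_A=0.444, σ²_C=0.111, σ²_D=0.444, σ²_E=5.444, σ²_G=1.000.
Largest is σ²_E = 5.444.

E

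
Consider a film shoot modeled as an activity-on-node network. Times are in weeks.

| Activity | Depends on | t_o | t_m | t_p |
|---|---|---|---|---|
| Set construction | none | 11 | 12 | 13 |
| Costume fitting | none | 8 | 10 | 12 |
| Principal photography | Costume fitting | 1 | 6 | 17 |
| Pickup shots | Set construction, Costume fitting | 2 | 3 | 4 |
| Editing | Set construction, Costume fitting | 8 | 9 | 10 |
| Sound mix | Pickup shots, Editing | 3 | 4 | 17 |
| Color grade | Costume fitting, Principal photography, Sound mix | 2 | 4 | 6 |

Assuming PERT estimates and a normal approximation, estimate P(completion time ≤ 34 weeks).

0.888

te_Set construction = (11 + 4·12 + 13)/6 = 72/6 = 12; σ²_Set construction = ((13−11)/6)² = 0.111
te_Costume fitting = (8 + 4·10 + 12)/6 = 60/6 = 10; σ²_Costume fitting = ((12−8)/6)² = 0.444
te_Principal photography = (1 + 4·6 + 17)/6 = 42/6 = 7; σ²_Principal photography = ((17−1)/6)² = 7.111
te_Pickup shots = (2 + 4·3 + 4)/6 = 18/6 = 3; σ²_Pickup shots = ((4−2)/6)² = 0.111
te_Editing = (8 + 4·9 + 10)/6 = 54/6 = 9; σ²_Editing = ((10−8)/6)² = 0.111
te_Sound mix = (3 + 4·4 + 17)/6 = 36/6 = 6; σ²_Sound mix = ((17−3)/6)² = 5.444
te_Color grade = (2 + 4·4 + 6)/6 = 24/6 = 4; σ²_Color grade = ((6−2)/6)² = 0.444

Forward pass:
ES_Set construction = 0; EF_Set construction = 12
ES_Costume fitting = 0; EF_Costume fitting = 10
ES_Principal photography = 10; EF_Principal photography = 10+7 = 17
ES_Pickup shots = max(EF_Set construction=12, EF_Costume fitting=10) = 12; EF_Pickup shots = 12+3 = 15
ES_Editing = max(EF_Set construction=12, EF_Costume fitting=10) = 12; EF_Editing = 12+9 = 21
ES_Sound mix = max(EF_Pickup shots=15, EF_Editing=21) = 21; EF_Sound mix = 21+6 = 27
ES_Color grade = max(EF_Costume fitting=10, EF_Principal photography=17, EF_Sound mix=27) = 27; EF_Color grade = 27+4 = 31
Expected project duration μ = 31 weeks. Critical path: Set construction → Editing → Sound mix → Color grade.

Variance along critical path = 0.111 + 0.111 + 5.444 + 0.444 = 6.111; σ = √6.111 = 2.472 weeks.
Z = (34 − 31) / 2.472 = 1.214
P(T ≤ 34) = Φ(1.214) ≈ 0.888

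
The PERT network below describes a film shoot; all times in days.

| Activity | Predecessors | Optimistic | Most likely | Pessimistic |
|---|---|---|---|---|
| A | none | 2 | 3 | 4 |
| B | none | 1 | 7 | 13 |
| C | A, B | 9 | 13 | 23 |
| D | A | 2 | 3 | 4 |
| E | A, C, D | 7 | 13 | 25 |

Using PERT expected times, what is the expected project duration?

te_A = (2 + 4·3 + 4)/6 = 18/6 = 3
te_B = (1 + 4·7 + 13)/6 = 42/6 = 7
te_C = (9 + 4·13 + 23)/6 = 84/6 = 14
te_D = (2 + 4·3 + 4)/6 = 18/6 = 3
te_E = (7 + 4·13 + 25)/6 = 84/6 = 14

Forward pass:
ES_A = 0; EF_A = 3
ES_B = 0; EF_B = 7
ES_C = max(EF_A=3, EF_B=7) = 7; EF_C = 7+14 = 21
ES_D = 3; EF_D = 3+3 = 6
ES_E = max(EF_A=3, EF_C=21, EF_D=6) = 21; EF_E = 21+14 = 35
Expected project duration μ = 35 days. Critical path: B → C → E.

35 days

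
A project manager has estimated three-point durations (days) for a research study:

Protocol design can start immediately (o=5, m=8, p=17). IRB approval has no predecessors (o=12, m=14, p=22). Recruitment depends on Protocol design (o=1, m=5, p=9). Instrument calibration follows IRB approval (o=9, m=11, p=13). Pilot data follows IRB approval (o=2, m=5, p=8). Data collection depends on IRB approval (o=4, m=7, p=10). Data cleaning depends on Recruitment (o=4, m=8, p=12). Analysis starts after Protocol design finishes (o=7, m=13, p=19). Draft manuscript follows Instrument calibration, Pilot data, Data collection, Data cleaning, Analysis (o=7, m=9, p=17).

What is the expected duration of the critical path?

36 days

te_Protocol design = (5 + 4·8 + 17)/6 = 54/6 = 9
te_IRB approval = (12 + 4·14 + 22)/6 = 90/6 = 15
te_Recruitment = (1 + 4·5 + 9)/6 = 30/6 = 5
te_Instrument calibration = (9 + 4·11 + 13)/6 = 66/6 = 11
te_Pilot data = (2 + 4·5 + 8)/6 = 30/6 = 5
te_Data collection = (4 + 4·7 + 10)/6 = 42/6 = 7
te_Data cleaning = (4 + 4·8 + 12)/6 = 48/6 = 8
te_Analysis = (7 + 4·13 + 19)/6 = 78/6 = 13
te_Draft manuscript = (7 + 4·9 + 17)/6 = 60/6 = 10

Forward pass:
ES_Protocol design = 0; EF_Protocol design = 9
ES_IRB approval = 0; EF_IRB approval = 15
ES_Recruitment = 9; EF_Recruitment = 9+5 = 14
ES_Instrument calibration = 15; EF_Instrument calibration = 15+11 = 26
ES_Pilot data = 15; EF_Pilot data = 15+5 = 20
ES_Data collection = 15; EF_Data collection = 15+7 = 22
ES_Data cleaning = 14; EF_Data cleaning = 14+8 = 22
ES_Analysis = 9; EF_Analysis = 9+13 = 22
ES_Draft manuscript = max(EF_Instrument calibration=26, EF_Pilot data=20, EF_Data collection=22, EF_Data cleaning=22, EF_Analysis=22) = 26; EF_Draft manuscript = 26+10 = 36
Expected project duration μ = 36 days. Critical path: IRB approval → Instrument calibration → Draft manuscript.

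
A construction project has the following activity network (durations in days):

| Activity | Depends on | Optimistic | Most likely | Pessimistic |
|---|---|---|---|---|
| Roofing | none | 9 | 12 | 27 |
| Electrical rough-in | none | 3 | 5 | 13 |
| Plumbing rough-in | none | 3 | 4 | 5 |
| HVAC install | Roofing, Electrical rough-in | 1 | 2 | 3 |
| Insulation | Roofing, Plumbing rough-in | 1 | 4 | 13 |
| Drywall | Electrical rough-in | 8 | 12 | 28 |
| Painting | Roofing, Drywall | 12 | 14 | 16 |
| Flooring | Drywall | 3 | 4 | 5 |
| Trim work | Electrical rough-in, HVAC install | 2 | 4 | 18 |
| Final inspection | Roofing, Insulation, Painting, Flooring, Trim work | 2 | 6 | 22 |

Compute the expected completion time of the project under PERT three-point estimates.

te_Roofing = (9 + 4·12 + 27)/6 = 84/6 = 14
te_Electrical rough-in = (3 + 4·5 + 13)/6 = 36/6 = 6
te_Plumbing rough-in = (3 + 4·4 + 5)/6 = 24/6 = 4
te_HVAC install = (1 + 4·2 + 3)/6 = 12/6 = 2
te_Insulation = (1 + 4·4 + 13)/6 = 30/6 = 5
te_Drywall = (8 + 4·12 + 28)/6 = 84/6 = 14
te_Painting = (12 + 4·14 + 16)/6 = 84/6 = 14
te_Flooring = (3 + 4·4 + 5)/6 = 24/6 = 4
te_Trim work = (2 + 4·4 + 18)/6 = 36/6 = 6
te_Final inspection = (2 + 4·6 + 22)/6 = 48/6 = 8

Forward pass:
ES_Roofing = 0; EF_Roofing = 14
ES_Electrical rough-in = 0; EF_Electrical rough-in = 6
ES_Plumbing rough-in = 0; EF_Plumbing rough-in = 4
ES_HVAC install = max(EF_Roofing=14, EF_Electrical rough-in=6) = 14; EF_HVAC install = 14+2 = 16
ES_Insulation = max(EF_Roofing=14, EF_Plumbing rough-in=4) = 14; EF_Insulation = 14+5 = 19
ES_Drywall = 6; EF_Drywall = 6+14 = 20
ES_Painting = max(EF_Roofing=14, EF_Drywall=20) = 20; EF_Painting = 20+14 = 34
ES_Flooring = 20; EF_Flooring = 20+4 = 24
ES_Trim work = max(EF_Electrical rough-in=6, EF_HVAC install=16) = 16; EF_Trim work = 16+6 = 22
ES_Final inspection = max(EF_Roofing=14, EF_Insulation=19, EF_Painting=34, EF_Flooring=24, EF_Trim work=22) = 34; EF_Final inspection = 34+8 = 42
Expected project duration μ = 42 days. Critical path: Electrical rough-in → Drywall → Painting → Final inspection.

42 days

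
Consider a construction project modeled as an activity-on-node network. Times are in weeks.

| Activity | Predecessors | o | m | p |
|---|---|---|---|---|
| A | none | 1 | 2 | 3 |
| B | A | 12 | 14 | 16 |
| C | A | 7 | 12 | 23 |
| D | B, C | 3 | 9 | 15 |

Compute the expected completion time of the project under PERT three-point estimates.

te_A = (1 + 4·2 + 3)/6 = 12/6 = 2
te_B = (12 + 4·14 + 16)/6 = 84/6 = 14
te_C = (7 + 4·12 + 23)/6 = 78/6 = 13
te_D = (3 + 4·9 + 15)/6 = 54/6 = 9

Forward pass:
ES_A = 0; EF_A = 2
ES_B = 2; EF_B = 2+14 = 16
ES_C = 2; EF_C = 2+13 = 15
ES_D = max(EF_B=16, EF_C=15) = 16; EF_D = 16+9 = 25
Expected project duration μ = 25 weeks. Critical path: A → B → D.

25 weeks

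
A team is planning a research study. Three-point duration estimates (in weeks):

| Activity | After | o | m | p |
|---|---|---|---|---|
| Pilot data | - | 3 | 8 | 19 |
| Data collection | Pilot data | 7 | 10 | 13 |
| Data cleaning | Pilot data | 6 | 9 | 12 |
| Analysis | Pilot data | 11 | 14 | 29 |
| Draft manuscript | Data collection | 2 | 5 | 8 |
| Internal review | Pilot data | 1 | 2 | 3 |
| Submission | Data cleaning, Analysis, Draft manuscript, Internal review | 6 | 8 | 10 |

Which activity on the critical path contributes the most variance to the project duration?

Analysis

te_Pilot data = (3 + 4·8 + 19)/6 = 54/6 = 9; σ²_Pilot data = ((19−3)/6)² = 7.111
te_Data collection = (7 + 4·10 + 13)/6 = 60/6 = 10; σ²_Data collection = ((13−7)/6)² = 1.000
te_Data cleaning = (6 + 4·9 + 12)/6 = 54/6 = 9; σ²_Data cleaning = ((12−6)/6)² = 1.000
te_Analysis = (11 + 4·14 + 29)/6 = 96/6 = 16; σ²_Analysis = ((29−11)/6)² = 9.000
te_Draft manuscript = (2 + 4·5 + 8)/6 = 30/6 = 5; σ²_Draft manuscript = ((8−2)/6)² = 1.000
te_Internal review = (1 + 4·2 + 3)/6 = 12/6 = 2; σ²_Internal review = ((3−1)/6)² = 0.111
te_Submission = (6 + 4·8 + 10)/6 = 48/6 = 8; σ²_Submission = ((10−6)/6)² = 0.444

Forward pass:
ES_Pilot data = 0; EF_Pilot data = 9
ES_Data collection = 9; EF_Data collection = 9+10 = 19
ES_Data cleaning = 9; EF_Data cleaning = 9+9 = 18
ES_Analysis = 9; EF_Analysis = 9+16 = 25
ES_Draft manuscript = 19; EF_Draft manuscript = 19+5 = 24
ES_Internal review = 9; EF_Internal review = 9+2 = 11
ES_Submission = max(EF_Data cleaning=18, EF_Analysis=25, EF_Draft manuscript=24, EF_Internal review=11) = 25; EF_Submission = 25+8 = 33
Expected project duration μ = 33 weeks. Critical path: Pilot data → Analysis → Submission.

Variances on critical path: σ²_Pilot data=7.111, σ²_Analysis=9.000, σ²_Submission=0.444.
Largest is σ²_Analysis = 9.000.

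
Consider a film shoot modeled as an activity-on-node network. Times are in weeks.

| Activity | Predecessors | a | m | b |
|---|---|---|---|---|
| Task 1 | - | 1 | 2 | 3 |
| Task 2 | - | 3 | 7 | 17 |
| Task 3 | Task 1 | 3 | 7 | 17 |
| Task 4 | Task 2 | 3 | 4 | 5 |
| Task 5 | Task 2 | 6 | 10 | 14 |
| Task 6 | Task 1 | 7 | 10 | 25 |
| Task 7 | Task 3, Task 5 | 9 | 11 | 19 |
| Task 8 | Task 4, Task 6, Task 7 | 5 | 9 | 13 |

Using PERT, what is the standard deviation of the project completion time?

te_Task 1 = (1 + 4·2 + 3)/6 = 12/6 = 2; σ²_Task 1 = ((3−1)/6)² = 0.111
te_Task 2 = (3 + 4·7 + 17)/6 = 48/6 = 8; σ²_Task 2 = ((17−3)/6)² = 5.444
te_Task 3 = (3 + 4·7 + 17)/6 = 48/6 = 8; σ²_Task 3 = ((17−3)/6)² = 5.444
te_Task 4 = (3 + 4·4 + 5)/6 = 24/6 = 4; σ²_Task 4 = ((5−3)/6)² = 0.111
te_Task 5 = (6 + 4·10 + 14)/6 = 60/6 = 10; σ²_Task 5 = ((14−6)/6)² = 1.778
te_Task 6 = (7 + 4·10 + 25)/6 = 72/6 = 12; σ²_Task 6 = ((25−7)/6)² = 9.000
te_Task 7 = (9 + 4·11 + 19)/6 = 72/6 = 12; σ²_Task 7 = ((19−9)/6)² = 2.778
te_Task 8 = (5 + 4·9 + 13)/6 = 54/6 = 9; σ²_Task 8 = ((13−5)/6)² = 1.778

Forward pass:
ES_Task 1 = 0; EF_Task 1 = 2
ES_Task 2 = 0; EF_Task 2 = 8
ES_Task 3 = 2; EF_Task 3 = 2+8 = 10
ES_Task 4 = 8; EF_Task 4 = 8+4 = 12
ES_Task 5 = 8; EF_Task 5 = 8+10 = 18
ES_Task 6 = 2; EF_Task 6 = 2+12 = 14
ES_Task 7 = max(EF_Task 3=10, EF_Task 5=18) = 18; EF_Task 7 = 18+12 = 30
ES_Task 8 = max(EF_Task 4=12, EF_Task 6=14, EF_Task 7=30) = 30; EF_Task 8 = 30+9 = 39
Expected project duration μ = 39 weeks. Critical path: Task 2 → Task 5 → Task 7 → Task 8.

Variance along critical path = 5.444 + 1.778 + 2.778 + 1.778 = 11.778
σ = √11.778 = 3.432 weeks

3.43 weeks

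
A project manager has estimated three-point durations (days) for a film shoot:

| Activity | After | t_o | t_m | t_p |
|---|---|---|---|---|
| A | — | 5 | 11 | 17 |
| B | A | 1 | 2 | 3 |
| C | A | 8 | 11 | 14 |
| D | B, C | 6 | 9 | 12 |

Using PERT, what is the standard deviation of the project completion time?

te_A = (5 + 4·11 + 17)/6 = 66/6 = 11; σ²_A = ((17−5)/6)² = 4.000
te_B = (1 + 4·2 + 3)/6 = 12/6 = 2; σ²_B = ((3−1)/6)² = 0.111
te_C = (8 + 4·11 + 14)/6 = 66/6 = 11; σ²_C = ((14−8)/6)² = 1.000
te_D = (6 + 4·9 + 12)/6 = 54/6 = 9; σ²_D = ((12−6)/6)² = 1.000

Forward pass:
ES_A = 0; EF_A = 11
ES_B = 11; EF_B = 11+2 = 13
ES_C = 11; EF_C = 11+11 = 22
ES_D = max(EF_B=13, EF_C=22) = 22; EF_D = 22+9 = 31
Expected project duration μ = 31 days. Critical path: A → C → D.

Variance along critical path = 4.000 + 1.000 + 1.000 = 6.000
σ = √6.000 = 2.449 days

2.45 days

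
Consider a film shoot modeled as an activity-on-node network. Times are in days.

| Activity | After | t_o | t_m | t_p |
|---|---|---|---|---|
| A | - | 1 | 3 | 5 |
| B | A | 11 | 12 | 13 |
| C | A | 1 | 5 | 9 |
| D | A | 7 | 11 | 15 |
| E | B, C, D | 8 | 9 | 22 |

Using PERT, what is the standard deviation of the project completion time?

2.45 days

te_A = (1 + 4·3 + 5)/6 = 18/6 = 3; σ²_A = ((5−1)/6)² = 0.444
te_B = (11 + 4·12 + 13)/6 = 72/6 = 12; σ²_B = ((13−11)/6)² = 0.111
te_C = (1 + 4·5 + 9)/6 = 30/6 = 5; σ²_C = ((9−1)/6)² = 1.778
te_D = (7 + 4·11 + 15)/6 = 66/6 = 11; σ²_D = ((15−7)/6)² = 1.778
te_E = (8 + 4·9 + 22)/6 = 66/6 = 11; σ²_E = ((22−8)/6)² = 5.444

Forward pass:
ES_A = 0; EF_A = 3
ES_B = 3; EF_B = 3+12 = 15
ES_C = 3; EF_C = 3+5 = 8
ES_D = 3; EF_D = 3+11 = 14
ES_E = max(EF_B=15, EF_C=8, EF_D=14) = 15; EF_E = 15+11 = 26
Expected project duration μ = 26 days. Critical path: A → B → E.

Variance along critical path = 0.444 + 0.111 + 5.444 = 6.000
σ = √6.000 = 2.449 days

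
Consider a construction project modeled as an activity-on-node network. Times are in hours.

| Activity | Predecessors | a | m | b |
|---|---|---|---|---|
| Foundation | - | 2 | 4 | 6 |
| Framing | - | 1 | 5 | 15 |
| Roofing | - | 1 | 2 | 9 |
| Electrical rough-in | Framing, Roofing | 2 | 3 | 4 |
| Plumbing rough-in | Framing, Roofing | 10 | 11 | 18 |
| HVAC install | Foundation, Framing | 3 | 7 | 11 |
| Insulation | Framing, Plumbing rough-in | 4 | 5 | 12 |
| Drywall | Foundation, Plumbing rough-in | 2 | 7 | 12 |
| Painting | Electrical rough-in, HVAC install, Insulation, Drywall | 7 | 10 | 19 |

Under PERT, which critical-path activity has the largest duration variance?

Framing

te_Foundation = (2 + 4·4 + 6)/6 = 24/6 = 4; σ²_Foundation = ((6−2)/6)² = 0.444
te_Framing = (1 + 4·5 + 15)/6 = 36/6 = 6; σ²_Framing = ((15−1)/6)² = 5.444
te_Roofing = (1 + 4·2 + 9)/6 = 18/6 = 3; σ²_Roofing = ((9−1)/6)² = 1.778
te_Electrical rough-in = (2 + 4·3 + 4)/6 = 18/6 = 3; σ²_Electrical rough-in = ((4−2)/6)² = 0.111
te_Plumbing rough-in = (10 + 4·11 + 18)/6 = 72/6 = 12; σ²_Plumbing rough-in = ((18−10)/6)² = 1.778
te_HVAC install = (3 + 4·7 + 11)/6 = 42/6 = 7; σ²_HVAC install = ((11−3)/6)² = 1.778
te_Insulation = (4 + 4·5 + 12)/6 = 36/6 = 6; σ²_Insulation = ((12−4)/6)² = 1.778
te_Drywall = (2 + 4·7 + 12)/6 = 42/6 = 7; σ²_Drywall = ((12−2)/6)² = 2.778
te_Painting = (7 + 4·10 + 19)/6 = 66/6 = 11; σ²_Painting = ((19−7)/6)² = 4.000

Forward pass:
ES_Foundation = 0; EF_Foundation = 4
ES_Framing = 0; EF_Framing = 6
ES_Roofing = 0; EF_Roofing = 3
ES_Electrical rough-in = max(EF_Framing=6, EF_Roofing=3) = 6; EF_Electrical rough-in = 6+3 = 9
ES_Plumbing rough-in = max(EF_Framing=6, EF_Roofing=3) = 6; EF_Plumbing rough-in = 6+12 = 18
ES_HVAC install = max(EF_Foundation=4, EF_Framing=6) = 6; EF_HVAC install = 6+7 = 13
ES_Insulation = max(EF_Framing=6, EF_Plumbing rough-in=18) = 18; EF_Insulation = 18+6 = 24
ES_Drywall = max(EF_Foundation=4, EF_Plumbing rough-in=18) = 18; EF_Drywall = 18+7 = 25
ES_Painting = max(EF_Electrical rough-in=9, EF_HVAC install=13, EF_Insulation=24, EF_Drywall=25) = 25; EF_Painting = 25+11 = 36
Expected project duration μ = 36 hours. Critical path: Framing → Plumbing rough-in → Drywall → Painting.

Variances on critical path: σ²_Framing=5.444, σ²_Plumbing rough-in=1.778, σ²_Drywall=2.778, σ²_Painting=4.000.
Largest is σ²_Framing = 5.444.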